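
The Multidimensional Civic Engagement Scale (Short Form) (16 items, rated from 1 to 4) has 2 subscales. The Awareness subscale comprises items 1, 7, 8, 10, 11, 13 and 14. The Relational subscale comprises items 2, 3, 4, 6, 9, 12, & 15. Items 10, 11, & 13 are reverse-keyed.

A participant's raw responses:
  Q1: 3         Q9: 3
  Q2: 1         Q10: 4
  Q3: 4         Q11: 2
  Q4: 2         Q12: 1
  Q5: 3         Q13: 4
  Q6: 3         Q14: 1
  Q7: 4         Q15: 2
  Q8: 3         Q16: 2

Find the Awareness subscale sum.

16

Awareness items: 1, 7, 8, 10, 11, 13, 14.
Of these, items 10, 11, and 13 are reverse-keyed; reversed = (1+4) − raw = 5 − raw.
  item 1: 3
  item 7: 4
  item 8: 3
  item 10: 5 − 4 = 1
  item 11: 5 − 2 = 3
  item 13: 5 − 4 = 1
  item 14: 1
Sum = 3 + 4 + 3 + 1 + 3 + 1 + 1 = 16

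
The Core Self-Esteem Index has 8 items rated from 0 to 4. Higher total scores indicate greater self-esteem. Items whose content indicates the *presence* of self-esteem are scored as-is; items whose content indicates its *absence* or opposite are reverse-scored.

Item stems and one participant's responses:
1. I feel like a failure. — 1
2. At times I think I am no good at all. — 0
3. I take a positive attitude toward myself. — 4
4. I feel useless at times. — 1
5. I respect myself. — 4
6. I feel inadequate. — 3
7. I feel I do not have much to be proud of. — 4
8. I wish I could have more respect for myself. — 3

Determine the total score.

20

Items 1, 2, 4, 6, 7, 8 describe the absence/opposite of self-esteem → reverse-score.
on a 0–4 scale, reversed = 4 − raw.
  item 1: 4 − 1 = 3
  item 2: 4 − 0 = 4
  item 3: 4
  item 4: 4 − 1 = 3
  item 5: 4
  item 6: 4 − 3 = 1
  item 7: 4 − 4 = 0
  item 8: 4 − 3 = 1
Total = 3 + 4 + 4 + 3 + 4 + 1 + 0 + 1 = 20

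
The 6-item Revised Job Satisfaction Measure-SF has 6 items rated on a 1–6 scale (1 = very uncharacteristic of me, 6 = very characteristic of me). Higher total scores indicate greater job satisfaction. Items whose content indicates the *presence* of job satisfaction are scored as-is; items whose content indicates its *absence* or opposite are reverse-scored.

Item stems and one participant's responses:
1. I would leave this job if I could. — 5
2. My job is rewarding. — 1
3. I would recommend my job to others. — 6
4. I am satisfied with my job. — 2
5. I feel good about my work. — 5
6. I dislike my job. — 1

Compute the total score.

Items 1, 6 describe the absence/opposite of job satisfaction → reverse-score.
reverse-coded value = 7 − response.
  item 1: 7 − 5 = 2
  item 2: 1
  item 3: 6
  item 4: 2
  item 5: 5
  item 6: 7 − 1 = 6
Total = 2 + 1 + 6 + 2 + 5 + 6 = 22

22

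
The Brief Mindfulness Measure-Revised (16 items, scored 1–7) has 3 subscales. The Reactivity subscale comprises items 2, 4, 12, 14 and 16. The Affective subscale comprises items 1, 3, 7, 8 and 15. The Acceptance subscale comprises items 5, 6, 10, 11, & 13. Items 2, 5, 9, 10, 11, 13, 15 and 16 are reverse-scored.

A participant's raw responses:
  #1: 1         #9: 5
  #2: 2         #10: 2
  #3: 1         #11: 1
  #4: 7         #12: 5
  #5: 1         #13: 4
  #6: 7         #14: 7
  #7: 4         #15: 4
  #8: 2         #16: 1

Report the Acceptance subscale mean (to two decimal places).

Acceptance items: 5, 6, 10, 11, 13.
Of these, items 5, 10, 11, & 13 are reverse-scored; reverse-coded value = 8 − response.
  item 5: 8 − 1 = 7
  item 6: 7
  item 10: 8 − 2 = 6
  item 11: 8 − 1 = 7
  item 13: 8 − 4 = 4
Sum = 7 + 7 + 6 + 7 + 4 = 31
Mean = 31 / 5 = 6.20

6.20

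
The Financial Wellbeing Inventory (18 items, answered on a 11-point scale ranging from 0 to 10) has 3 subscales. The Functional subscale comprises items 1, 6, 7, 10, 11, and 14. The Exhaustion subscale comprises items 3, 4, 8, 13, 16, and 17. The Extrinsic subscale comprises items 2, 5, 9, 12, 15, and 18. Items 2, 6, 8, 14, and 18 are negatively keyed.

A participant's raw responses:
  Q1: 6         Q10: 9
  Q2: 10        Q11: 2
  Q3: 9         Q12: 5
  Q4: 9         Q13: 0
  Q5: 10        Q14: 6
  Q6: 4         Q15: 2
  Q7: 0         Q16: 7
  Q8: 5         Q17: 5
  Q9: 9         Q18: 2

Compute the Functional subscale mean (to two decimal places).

4.50

Functional items: 1, 6, 7, 10, 11, 14.
Of these, items 6 and 14 are negatively keyed; reversed = (0+10) − raw = 10 − raw.
  item 1: 6
  item 6: 10 − 4 = 6
  item 7: 0
  item 10: 9
  item 11: 2
  item 14: 10 − 6 = 4
Sum = 6 + 6 + 0 + 9 + 2 + 4 = 27
Mean = 27 / 6 = 4.50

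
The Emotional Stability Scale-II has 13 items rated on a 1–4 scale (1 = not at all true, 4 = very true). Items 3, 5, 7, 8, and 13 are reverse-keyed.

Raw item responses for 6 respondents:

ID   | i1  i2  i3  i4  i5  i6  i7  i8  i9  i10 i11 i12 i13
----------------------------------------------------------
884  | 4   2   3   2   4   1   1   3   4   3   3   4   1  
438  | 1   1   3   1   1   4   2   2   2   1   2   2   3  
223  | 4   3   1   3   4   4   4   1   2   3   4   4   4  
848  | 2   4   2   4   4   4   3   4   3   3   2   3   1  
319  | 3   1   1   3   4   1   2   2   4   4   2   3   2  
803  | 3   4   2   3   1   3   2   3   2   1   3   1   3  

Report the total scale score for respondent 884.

36

Respondent 884 raw: 4, 2, 3, 2, 4, 1, 1, 3, 4, 3, 3, 4, 1.
Reverse-coded (reverse-coded value = 5 − response):
  item 1: 4
  item 2: 2
  item 3: 5 − 3 = 2
  item 4: 2
  item 5: 5 − 4 = 1
  item 6: 1
  item 7: 5 − 1 = 4
  item 8: 5 − 3 = 2
  item 9: 4
  item 10: 3
  item 11: 3
  item 12: 4
  item 13: 5 − 1 = 4
Sum = 4 + 2 + 2 + 2 + 1 + 1 + 4 + 2 + 4 + 3 + 3 + 4 + 4 = 36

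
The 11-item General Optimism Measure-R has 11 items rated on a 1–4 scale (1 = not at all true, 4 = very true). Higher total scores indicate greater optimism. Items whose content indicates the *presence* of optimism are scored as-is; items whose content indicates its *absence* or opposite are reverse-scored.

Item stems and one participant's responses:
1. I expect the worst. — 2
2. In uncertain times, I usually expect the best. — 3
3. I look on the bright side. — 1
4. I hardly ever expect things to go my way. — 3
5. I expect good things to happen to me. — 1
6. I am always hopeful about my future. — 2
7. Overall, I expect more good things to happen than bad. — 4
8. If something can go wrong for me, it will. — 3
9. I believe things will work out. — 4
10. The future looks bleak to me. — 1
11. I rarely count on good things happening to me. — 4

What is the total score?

27

Items 1, 4, 8, 10, 11 describe the absence/opposite of optimism → reverse-score.
reverse-coded value = 5 − response.
  item 1: 5 − 2 = 3
  item 2: 3
  item 3: 1
  item 4: 5 − 3 = 2
  item 5: 1
  item 6: 2
  item 7: 4
  item 8: 5 − 3 = 2
  item 9: 4
  item 10: 5 − 1 = 4
  item 11: 5 − 4 = 1
Total = 3 + 3 + 1 + 2 + 1 + 2 + 4 + 2 + 4 + 4 + 1 = 27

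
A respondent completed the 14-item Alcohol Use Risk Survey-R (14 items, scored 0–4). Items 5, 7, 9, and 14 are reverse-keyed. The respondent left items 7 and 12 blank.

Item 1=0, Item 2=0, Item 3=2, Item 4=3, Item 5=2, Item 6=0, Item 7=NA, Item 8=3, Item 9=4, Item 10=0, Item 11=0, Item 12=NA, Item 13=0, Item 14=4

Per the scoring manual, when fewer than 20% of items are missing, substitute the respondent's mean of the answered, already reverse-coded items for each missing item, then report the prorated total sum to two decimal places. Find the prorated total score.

Reverse-coded (on a 0–4 scale, reversed = 4 − raw):
  item 5: 4 − 2 = 2
  item 9: 4 − 4 = 0
  item 14: 4 − 4 = 0
Completed scored items (12 of 14): 0, 0, 2, 3, 2, 0, 3, 0, 0, 0, 0, 0; sum = 10.
Person mean = 10 / 12 ≈ 0.8333
Prorated total = (10 / 12) × 14 = 11.67 (to 2 dp)

11.67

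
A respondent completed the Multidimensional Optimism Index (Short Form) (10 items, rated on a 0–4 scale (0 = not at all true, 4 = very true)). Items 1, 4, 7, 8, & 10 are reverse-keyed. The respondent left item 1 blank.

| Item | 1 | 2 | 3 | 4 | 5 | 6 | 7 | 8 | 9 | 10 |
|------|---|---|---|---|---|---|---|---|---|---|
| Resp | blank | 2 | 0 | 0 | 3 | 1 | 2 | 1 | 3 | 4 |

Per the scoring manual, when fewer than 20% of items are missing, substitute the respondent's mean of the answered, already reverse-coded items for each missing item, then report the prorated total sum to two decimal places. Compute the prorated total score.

Reverse-coded (reversed = (0+4) − raw = 4 − raw):
  item 4: 4 − 0 = 4
  item 7: 4 − 2 = 2
  item 8: 4 − 1 = 3
  item 10: 4 − 4 = 0
Completed scored items (9 of 10): 2, 0, 4, 3, 1, 2, 3, 3, 0; sum = 18.
Person mean = 18 / 9 ≈ 2.0000
Prorated total = (18 / 9) × 10 = 20.00 (to 2 dp)

20.00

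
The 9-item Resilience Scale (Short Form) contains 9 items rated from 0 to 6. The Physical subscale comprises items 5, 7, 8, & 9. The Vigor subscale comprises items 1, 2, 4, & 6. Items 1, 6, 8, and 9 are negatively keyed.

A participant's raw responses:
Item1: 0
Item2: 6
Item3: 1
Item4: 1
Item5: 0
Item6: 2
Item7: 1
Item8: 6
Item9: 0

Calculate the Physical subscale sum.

Physical items: 5, 7, 8, 9.
Of these, items 8 & 9 are negatively keyed; reverse-coded value = 6 − response.
  item 5: 0
  item 7: 1
  item 8: 6 − 6 = 0
  item 9: 6 − 0 = 6
Sum = 0 + 1 + 0 + 6 = 7

7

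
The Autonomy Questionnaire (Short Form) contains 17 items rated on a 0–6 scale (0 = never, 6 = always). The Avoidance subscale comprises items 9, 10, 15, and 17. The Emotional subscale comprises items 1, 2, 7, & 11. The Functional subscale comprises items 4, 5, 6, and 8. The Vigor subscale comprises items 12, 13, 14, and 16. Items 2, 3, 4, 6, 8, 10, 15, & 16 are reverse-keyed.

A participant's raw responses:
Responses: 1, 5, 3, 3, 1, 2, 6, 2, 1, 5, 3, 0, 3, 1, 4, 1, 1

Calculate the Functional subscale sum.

Functional items: 4, 5, 6, 8.
Of these, items 4, 6, and 8 are reverse-keyed; reversed = (0+6) − raw = 6 − raw.
  item 4: 6 − 3 = 3
  item 5: 1
  item 6: 6 − 2 = 4
  item 8: 6 − 2 = 4
Sum = 3 + 1 + 4 + 4 = 12

12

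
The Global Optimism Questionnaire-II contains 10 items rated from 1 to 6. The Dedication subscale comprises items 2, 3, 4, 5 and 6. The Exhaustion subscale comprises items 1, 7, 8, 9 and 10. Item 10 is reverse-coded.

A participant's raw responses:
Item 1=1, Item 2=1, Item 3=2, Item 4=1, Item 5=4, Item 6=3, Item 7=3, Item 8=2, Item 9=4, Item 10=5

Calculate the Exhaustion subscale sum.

Exhaustion items: 1, 7, 8, 9, 10.
Of these, item 10 is reverse-coded; reverse-coded value = 7 − response.
  item 1: 1
  item 7: 3
  item 8: 2
  item 9: 4
  item 10: 7 − 5 = 2
Sum = 1 + 3 + 2 + 4 + 2 = 12

12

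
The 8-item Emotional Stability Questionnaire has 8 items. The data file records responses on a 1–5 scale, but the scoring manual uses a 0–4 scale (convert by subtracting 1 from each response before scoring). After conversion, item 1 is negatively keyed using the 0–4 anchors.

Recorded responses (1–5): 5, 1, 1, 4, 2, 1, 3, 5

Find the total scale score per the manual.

10

Convert to 0–4: 4, 0, 0, 3, 1, 0, 2, 4
Reverse-coded (on a 0–4 scale, reversed = 4 − raw):
  item 1: 4 − 4 = 0
Scored: 0, 0, 0, 3, 1, 0, 2, 4
Total = 10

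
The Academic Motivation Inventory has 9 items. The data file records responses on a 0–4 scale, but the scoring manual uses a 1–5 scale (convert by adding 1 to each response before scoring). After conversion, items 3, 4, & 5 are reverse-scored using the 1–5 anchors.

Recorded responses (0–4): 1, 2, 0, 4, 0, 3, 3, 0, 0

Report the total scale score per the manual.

26

Convert to 1–5: 2, 3, 1, 5, 1, 4, 4, 1, 1
Reverse-coded (reverse-coded value = 6 − response):
  item 3: 6 − 1 = 5
  item 4: 6 − 5 = 1
  item 5: 6 − 1 = 5
Scored: 2, 3, 5, 1, 5, 4, 4, 1, 1
Total = 26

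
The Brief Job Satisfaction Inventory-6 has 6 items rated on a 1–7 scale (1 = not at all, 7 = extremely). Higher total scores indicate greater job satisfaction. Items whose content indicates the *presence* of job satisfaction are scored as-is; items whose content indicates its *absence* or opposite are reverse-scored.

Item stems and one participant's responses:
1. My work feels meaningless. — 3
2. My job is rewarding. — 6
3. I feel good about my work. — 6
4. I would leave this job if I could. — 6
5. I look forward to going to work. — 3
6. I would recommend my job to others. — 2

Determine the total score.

24

Items 1, 4 describe the absence/opposite of job satisfaction → reverse-score.
reversed = (1+7) − raw = 8 − raw.
  item 1: 8 − 3 = 5
  item 2: 6
  item 3: 6
  item 4: 8 − 6 = 2
  item 5: 3
  item 6: 2
Total = 5 + 6 + 6 + 2 + 3 + 2 = 24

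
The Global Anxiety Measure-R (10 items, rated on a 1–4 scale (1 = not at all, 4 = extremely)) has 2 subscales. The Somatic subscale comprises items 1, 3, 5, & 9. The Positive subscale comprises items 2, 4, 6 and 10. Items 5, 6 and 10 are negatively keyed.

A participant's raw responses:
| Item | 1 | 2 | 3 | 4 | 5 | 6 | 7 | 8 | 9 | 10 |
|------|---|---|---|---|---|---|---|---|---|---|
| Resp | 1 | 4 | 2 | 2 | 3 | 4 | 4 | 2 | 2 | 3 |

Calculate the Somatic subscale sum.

7

Somatic items: 1, 3, 5, 9.
Of these, item 5 is negatively keyed; reversed = (1+4) − raw = 5 − raw.
  item 1: 1
  item 3: 2
  item 5: 5 − 3 = 2
  item 9: 2
Sum = 1 + 2 + 2 + 2 = 7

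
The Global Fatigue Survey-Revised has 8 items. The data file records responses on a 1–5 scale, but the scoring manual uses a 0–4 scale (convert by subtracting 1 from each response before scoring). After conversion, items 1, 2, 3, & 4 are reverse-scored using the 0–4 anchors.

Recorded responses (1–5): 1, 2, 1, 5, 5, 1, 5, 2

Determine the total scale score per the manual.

20

Convert to 0–4: 0, 1, 0, 4, 4, 0, 4, 1
Reverse-coded (on a 0–4 scale, reversed = 4 − raw):
  item 1: 4 − 0 = 4
  item 2: 4 − 1 = 3
  item 3: 4 − 0 = 4
  item 4: 4 − 4 = 0
Scored: 4, 3, 4, 0, 4, 0, 4, 1
Total = 20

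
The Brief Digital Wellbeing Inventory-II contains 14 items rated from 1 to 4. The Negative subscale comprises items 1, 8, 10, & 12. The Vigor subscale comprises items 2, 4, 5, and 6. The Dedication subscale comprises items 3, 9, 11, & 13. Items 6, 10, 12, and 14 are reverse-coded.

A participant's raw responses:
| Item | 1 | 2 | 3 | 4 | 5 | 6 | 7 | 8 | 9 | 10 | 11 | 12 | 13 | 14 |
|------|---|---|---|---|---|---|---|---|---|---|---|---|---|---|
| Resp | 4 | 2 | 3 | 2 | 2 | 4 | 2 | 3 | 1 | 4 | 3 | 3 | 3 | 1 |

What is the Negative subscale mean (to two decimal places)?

2.50

Negative items: 1, 8, 10, 12.
Of these, items 10 & 12 are reverse-coded; reversed = (1+4) − raw = 5 − raw.
  item 1: 4
  item 8: 3
  item 10: 5 − 4 = 1
  item 12: 5 − 3 = 2
Sum = 4 + 3 + 1 + 2 = 10
Mean = 10 / 4 = 2.50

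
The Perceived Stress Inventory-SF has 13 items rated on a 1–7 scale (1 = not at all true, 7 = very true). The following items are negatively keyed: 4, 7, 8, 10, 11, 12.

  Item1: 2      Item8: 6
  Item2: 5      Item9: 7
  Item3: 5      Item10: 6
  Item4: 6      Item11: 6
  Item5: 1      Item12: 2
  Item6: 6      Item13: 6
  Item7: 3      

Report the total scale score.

51

Reversing items 4, 7, 8, 10, 11, and 12 with 8 − raw:
Total = 2 + 5 + 5 + (8−6) + 1 + 6 + (8−3) + (8−6) + 7 + (8−6) + (8−6) + (8−2) + 6
      = 2 + 5 + 5 + 2 + 1 + 6 + 5 + 2 + 7 + 2 + 2 + 6 + 6 = 51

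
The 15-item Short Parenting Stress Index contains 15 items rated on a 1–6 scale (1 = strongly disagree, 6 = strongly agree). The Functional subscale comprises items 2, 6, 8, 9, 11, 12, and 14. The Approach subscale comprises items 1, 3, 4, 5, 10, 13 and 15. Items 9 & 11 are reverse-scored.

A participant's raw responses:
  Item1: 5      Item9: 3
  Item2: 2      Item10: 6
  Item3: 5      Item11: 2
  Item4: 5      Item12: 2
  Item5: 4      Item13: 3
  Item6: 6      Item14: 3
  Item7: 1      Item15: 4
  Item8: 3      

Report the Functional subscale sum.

25

Functional items: 2, 6, 8, 9, 11, 12, 14.
Of these, items 9 and 11 are reverse-scored; on a 1–6 scale, reversed = 7 − raw.
  item 2: 2
  item 6: 6
  item 8: 3
  item 9: 7 − 3 = 4
  item 11: 7 − 2 = 5
  item 12: 2
  item 14: 3
Sum = 2 + 6 + 3 + 4 + 5 + 2 + 3 = 25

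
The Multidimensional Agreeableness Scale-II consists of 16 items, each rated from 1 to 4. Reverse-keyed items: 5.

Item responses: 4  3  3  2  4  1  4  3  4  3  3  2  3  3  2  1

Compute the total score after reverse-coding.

42

Reverse-coded items (reverse-coded value = 5 − response):
  item 5: 5 − 4 = 1
Scored responses: 4, 3, 3, 2, 1, 1, 4, 3, 4, 3, 3, 2, 3, 3, 2, 1
Total = 4 + 3 + 3 + 2 + 1 + 1 + 4 + 3 + 4 + 3 + 3 + 2 + 3 + 3 + 2 + 1 = 42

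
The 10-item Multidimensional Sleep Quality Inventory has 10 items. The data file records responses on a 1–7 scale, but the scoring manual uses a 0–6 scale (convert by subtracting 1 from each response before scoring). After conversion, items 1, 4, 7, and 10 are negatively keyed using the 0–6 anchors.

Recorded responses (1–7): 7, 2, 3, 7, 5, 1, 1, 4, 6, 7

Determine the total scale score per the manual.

Convert to 0–6: 6, 1, 2, 6, 4, 0, 0, 3, 5, 6
Reverse-coded (reversed = (0+6) − raw = 6 − raw):
  item 1: 6 − 6 = 0
  item 4: 6 − 6 = 0
  item 7: 6 − 0 = 6
  item 10: 6 − 6 = 0
Scored: 0, 1, 2, 0, 4, 0, 6, 3, 5, 0
Total = 21

21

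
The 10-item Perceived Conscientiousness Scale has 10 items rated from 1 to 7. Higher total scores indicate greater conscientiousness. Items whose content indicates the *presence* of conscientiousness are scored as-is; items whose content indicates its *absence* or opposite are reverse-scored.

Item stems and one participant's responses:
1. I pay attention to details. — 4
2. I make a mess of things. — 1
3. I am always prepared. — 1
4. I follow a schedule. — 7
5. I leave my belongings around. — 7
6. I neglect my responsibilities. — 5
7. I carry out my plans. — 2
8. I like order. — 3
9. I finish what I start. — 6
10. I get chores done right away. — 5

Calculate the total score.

Items 2, 5, 6 describe the absence/opposite of conscientiousness → reverse-score.
reversed = (1+7) − raw = 8 − raw.
  item 1: 4
  item 2: 8 − 1 = 7
  item 3: 1
  item 4: 7
  item 5: 8 − 7 = 1
  item 6: 8 − 5 = 3
  item 7: 2
  item 8: 3
  item 9: 6
  item 10: 5
Total = 4 + 7 + 1 + 7 + 1 + 3 + 2 + 3 + 6 + 5 = 39

39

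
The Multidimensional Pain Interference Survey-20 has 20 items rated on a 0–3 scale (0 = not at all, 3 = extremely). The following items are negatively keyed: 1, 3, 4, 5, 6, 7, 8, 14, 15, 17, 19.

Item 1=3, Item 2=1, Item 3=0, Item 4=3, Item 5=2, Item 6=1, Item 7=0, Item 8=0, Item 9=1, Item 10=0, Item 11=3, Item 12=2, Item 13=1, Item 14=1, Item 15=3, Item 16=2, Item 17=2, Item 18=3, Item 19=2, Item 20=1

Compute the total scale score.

30

Reverse-coded items (on a 0–3 scale, reversed = 3 − raw):
  item 1: 3 − 3 = 0
  item 3: 3 − 0 = 3
  item 4: 3 − 3 = 0
  item 5: 3 − 2 = 1
  item 6: 3 − 1 = 2
  item 7: 3 − 0 = 3
  item 8: 3 − 0 = 3
  item 14: 3 − 1 = 2
  item 15: 3 − 3 = 0
  item 17: 3 − 2 = 1
  item 19: 3 − 2 = 1
Scored responses: 0, 1, 3, 0, 1, 2, 3, 3, 1, 0, 3, 2, 1, 2, 0, 2, 1, 3, 1, 1
Total = 0 + 1 + 3 + 0 + 1 + 2 + 3 + 3 + 1 + 0 + 3 + 2 + 1 + 2 + 0 + 2 + 1 + 3 + 1 + 1 = 30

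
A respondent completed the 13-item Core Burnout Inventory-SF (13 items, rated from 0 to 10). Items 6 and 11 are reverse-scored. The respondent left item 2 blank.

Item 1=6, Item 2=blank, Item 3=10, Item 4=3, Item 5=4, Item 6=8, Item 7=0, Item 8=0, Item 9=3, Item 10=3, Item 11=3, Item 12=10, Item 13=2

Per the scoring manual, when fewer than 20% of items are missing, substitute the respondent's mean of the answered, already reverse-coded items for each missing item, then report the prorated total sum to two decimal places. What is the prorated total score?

54.17

Reverse-coded (on a 0–10 scale, reversed = 10 − raw):
  item 6: 10 − 8 = 2
  item 11: 10 − 3 = 7
Completed scored items (12 of 13): 6, 10, 3, 4, 2, 0, 0, 3, 3, 7, 10, 2; sum = 50.
Person mean = 50 / 12 ≈ 4.1667
Prorated total = (50 / 12) × 13 = 54.17 (to 2 dp)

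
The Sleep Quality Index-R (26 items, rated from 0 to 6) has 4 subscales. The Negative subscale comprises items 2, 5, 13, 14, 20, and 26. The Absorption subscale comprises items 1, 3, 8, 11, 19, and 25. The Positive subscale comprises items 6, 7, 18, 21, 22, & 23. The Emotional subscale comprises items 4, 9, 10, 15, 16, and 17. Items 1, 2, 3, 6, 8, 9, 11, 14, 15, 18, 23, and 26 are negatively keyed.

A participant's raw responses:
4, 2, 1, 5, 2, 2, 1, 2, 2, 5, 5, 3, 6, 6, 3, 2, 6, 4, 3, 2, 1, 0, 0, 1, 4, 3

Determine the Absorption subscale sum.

Absorption items: 1, 3, 8, 11, 19, 25.
Of these, items 1, 3, 8 and 11 are negatively keyed; on a 0–6 scale, reversed = 6 − raw.
  item 1: 6 − 4 = 2
  item 3: 6 − 1 = 5
  item 8: 6 − 2 = 4
  item 11: 6 − 5 = 1
  item 19: 3
  item 25: 4
Sum = 2 + 5 + 4 + 1 + 3 + 4 = 19

19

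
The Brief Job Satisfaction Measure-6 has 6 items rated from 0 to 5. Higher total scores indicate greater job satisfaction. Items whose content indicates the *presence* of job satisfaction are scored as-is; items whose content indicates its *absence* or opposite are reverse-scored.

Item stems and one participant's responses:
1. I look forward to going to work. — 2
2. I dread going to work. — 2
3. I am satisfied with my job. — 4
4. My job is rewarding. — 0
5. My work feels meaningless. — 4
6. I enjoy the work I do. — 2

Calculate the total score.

Items 2, 5 describe the absence/opposite of job satisfaction → reverse-score.
on a 0–5 scale, reversed = 5 − raw.
  item 1: 2
  item 2: 5 − 2 = 3
  item 3: 4
  item 4: 0
  item 5: 5 − 4 = 1
  item 6: 2
Total = 2 + 3 + 4 + 0 + 1 + 2 = 12

12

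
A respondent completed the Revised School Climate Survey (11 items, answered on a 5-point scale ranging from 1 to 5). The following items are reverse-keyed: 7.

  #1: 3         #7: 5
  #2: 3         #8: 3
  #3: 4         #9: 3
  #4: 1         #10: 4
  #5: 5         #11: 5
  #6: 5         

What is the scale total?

Reversing item 7 with 6 − raw:
Total = 3 + 3 + 4 + 1 + 5 + 5 + (6−5) + 3 + 3 + 4 + 5
      = 3 + 3 + 4 + 1 + 5 + 5 + 1 + 3 + 3 + 4 + 5 = 37

37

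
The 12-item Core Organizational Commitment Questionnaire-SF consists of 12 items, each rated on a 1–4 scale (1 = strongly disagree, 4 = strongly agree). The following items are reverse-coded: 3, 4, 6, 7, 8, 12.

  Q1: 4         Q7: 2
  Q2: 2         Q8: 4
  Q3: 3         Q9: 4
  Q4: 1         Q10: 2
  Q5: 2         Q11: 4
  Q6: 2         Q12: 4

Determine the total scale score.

Raw sum = 34. Reverse-coded items: 3, 4, 6, 7, 8, 12; their raw sum = 16.
Each reversal replaces raw with 5 − raw, changing the total by 5 − 2·raw per item.
Total = 34 + 6·5 − 2·16 = 34 + 30 − 32 = 32

32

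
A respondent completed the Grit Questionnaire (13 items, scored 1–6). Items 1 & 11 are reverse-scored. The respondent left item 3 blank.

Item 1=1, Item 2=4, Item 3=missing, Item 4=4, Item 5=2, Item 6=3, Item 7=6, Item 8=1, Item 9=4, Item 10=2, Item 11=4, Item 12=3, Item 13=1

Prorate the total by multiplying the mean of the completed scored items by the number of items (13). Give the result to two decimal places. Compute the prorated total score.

42.25

Reverse-coded (reversed = (1+6) − raw = 7 − raw):
  item 1: 7 − 1 = 6
  item 11: 7 − 4 = 3
Completed scored items (12 of 13): 6, 4, 4, 2, 3, 6, 1, 4, 2, 3, 3, 1; sum = 39.
Person mean = 39 / 12 ≈ 3.2500
Prorated total = (39 / 12) × 13 = 42.25 (to 2 dp)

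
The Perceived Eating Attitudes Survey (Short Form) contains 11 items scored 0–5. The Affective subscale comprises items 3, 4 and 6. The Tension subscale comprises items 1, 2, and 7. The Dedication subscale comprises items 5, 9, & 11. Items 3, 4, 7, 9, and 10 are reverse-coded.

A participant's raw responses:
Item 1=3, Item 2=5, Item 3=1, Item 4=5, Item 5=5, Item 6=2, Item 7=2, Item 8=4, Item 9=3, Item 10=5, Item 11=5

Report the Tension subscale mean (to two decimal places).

3.67

Tension items: 1, 2, 7.
Of these, item 7 is reverse-coded; reversed = (0+5) − raw = 5 − raw.
  item 1: 3
  item 2: 5
  item 7: 5 − 2 = 3
Sum = 3 + 5 + 3 = 11
Mean = 11 / 3 = 3.67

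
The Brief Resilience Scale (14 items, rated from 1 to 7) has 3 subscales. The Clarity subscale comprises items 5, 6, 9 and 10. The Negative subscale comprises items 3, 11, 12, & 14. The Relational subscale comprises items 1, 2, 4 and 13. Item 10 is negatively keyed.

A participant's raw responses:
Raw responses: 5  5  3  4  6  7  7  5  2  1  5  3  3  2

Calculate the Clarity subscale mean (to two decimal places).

Clarity items: 5, 6, 9, 10.
Of these, item 10 is negatively keyed; reverse-coded value = 8 − response.
  item 5: 6
  item 6: 7
  item 9: 2
  item 10: 8 − 1 = 7
Sum = 6 + 7 + 2 + 7 = 22
Mean = 22 / 4 = 5.50

5.50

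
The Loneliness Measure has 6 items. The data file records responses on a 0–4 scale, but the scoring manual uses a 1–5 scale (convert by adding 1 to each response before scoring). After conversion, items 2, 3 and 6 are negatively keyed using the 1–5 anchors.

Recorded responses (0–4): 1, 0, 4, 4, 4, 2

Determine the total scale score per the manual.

21

Convert to 1–5: 2, 1, 5, 5, 5, 3
Reverse-coded (on a 1–5 scale, reversed = 6 − raw):
  item 2: 6 − 1 = 5
  item 3: 6 − 5 = 1
  item 6: 6 − 3 = 3
Scored: 2, 5, 1, 5, 5, 3
Total = 21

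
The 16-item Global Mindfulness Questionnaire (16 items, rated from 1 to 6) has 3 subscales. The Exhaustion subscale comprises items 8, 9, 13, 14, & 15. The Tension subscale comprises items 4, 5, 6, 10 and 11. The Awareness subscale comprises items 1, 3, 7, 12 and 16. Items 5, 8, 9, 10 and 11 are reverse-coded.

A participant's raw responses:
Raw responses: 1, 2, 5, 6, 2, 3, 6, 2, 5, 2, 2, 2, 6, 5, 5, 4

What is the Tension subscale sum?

24

Tension items: 4, 5, 6, 10, 11.
Of these, items 5, 10 and 11 are reverse-coded; on a 1–6 scale, reversed = 7 − raw.
  item 4: 6
  item 5: 7 − 2 = 5
  item 6: 3
  item 10: 7 − 2 = 5
  item 11: 7 − 2 = 5
Sum = 6 + 5 + 3 + 5 + 5 = 24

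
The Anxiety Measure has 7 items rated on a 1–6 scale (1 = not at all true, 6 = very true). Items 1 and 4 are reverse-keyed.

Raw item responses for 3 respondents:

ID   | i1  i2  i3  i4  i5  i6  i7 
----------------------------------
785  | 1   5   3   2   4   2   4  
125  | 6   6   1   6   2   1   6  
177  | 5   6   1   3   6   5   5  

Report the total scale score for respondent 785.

29

Respondent 785 raw: 1, 5, 3, 2, 4, 2, 4.
Reverse-coded (on a 1–6 scale, reversed = 7 − raw):
  item 1: 7 − 1 = 6
  item 2: 5
  item 3: 3
  item 4: 7 − 2 = 5
  item 5: 4
  item 6: 2
  item 7: 4
Sum = 6 + 5 + 3 + 5 + 4 + 2 + 4 = 29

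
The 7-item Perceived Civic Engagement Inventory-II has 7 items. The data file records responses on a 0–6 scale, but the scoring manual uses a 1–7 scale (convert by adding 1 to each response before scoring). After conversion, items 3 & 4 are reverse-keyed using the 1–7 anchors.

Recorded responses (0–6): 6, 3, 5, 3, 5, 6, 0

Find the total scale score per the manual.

Convert to 1–7: 7, 4, 6, 4, 6, 7, 1
Reverse-coded (on a 1–7 scale, reversed = 8 − raw):
  item 3: 8 − 6 = 2
  item 4: 8 − 4 = 4
Scored: 7, 4, 2, 4, 6, 7, 1
Total = 31

31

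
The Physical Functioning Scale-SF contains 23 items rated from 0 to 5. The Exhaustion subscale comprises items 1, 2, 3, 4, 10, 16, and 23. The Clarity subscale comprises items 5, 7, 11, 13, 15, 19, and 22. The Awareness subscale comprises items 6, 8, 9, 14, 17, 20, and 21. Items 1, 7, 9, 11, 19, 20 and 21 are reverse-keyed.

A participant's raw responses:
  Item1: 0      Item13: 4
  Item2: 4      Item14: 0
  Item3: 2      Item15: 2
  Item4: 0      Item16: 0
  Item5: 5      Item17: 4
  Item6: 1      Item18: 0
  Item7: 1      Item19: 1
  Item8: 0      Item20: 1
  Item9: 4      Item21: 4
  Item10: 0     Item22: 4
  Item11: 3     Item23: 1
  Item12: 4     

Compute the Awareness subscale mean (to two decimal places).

Awareness items: 6, 8, 9, 14, 17, 20, 21.
Of these, items 9, 20, and 21 are reverse-keyed; reverse-coded value = 5 − response.
  item 6: 1
  item 8: 0
  item 9: 5 − 4 = 1
  item 14: 0
  item 17: 4
  item 20: 5 − 1 = 4
  item 21: 5 − 4 = 1
Sum = 1 + 0 + 1 + 0 + 4 + 4 + 1 = 11
Mean = 11 / 7 = 1.57

1.57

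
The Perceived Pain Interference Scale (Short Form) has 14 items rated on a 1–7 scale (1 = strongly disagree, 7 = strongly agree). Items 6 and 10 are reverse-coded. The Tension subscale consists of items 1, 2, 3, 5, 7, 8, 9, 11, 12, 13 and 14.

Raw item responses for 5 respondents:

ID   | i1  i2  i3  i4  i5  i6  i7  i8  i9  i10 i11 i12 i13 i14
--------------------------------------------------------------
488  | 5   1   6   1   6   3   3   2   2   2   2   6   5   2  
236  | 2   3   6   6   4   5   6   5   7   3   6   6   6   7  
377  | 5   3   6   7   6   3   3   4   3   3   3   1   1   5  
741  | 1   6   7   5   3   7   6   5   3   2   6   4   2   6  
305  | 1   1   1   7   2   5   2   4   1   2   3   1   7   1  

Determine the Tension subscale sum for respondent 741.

Respondent 741 raw: 1, 6, 7, 5, 3, 7, 6, 5, 3, 2, 6, 4, 2, 6.
Tension items: 1, 2, 3, 5, 7, 8, 9, 11, 12, 13, 14.
Reverse-coded (reverse-coded value = 8 − response):
  item 1: 1
  item 2: 6
  item 3: 7
  item 5: 3
  item 7: 6
  item 8: 5
  item 9: 3
  item 11: 6
  item 12: 4
  item 13: 2
  item 14: 6
Sum = 1 + 6 + 7 + 3 + 6 + 5 + 3 + 6 + 4 + 2 + 6 = 49

49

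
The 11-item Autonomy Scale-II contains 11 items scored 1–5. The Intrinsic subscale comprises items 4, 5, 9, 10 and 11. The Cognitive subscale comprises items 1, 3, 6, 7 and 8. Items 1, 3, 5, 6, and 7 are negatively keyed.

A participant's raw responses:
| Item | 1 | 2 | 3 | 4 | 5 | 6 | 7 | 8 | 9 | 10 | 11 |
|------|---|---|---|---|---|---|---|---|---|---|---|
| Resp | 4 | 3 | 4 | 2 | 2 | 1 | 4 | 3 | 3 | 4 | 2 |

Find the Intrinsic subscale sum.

Intrinsic items: 4, 5, 9, 10, 11.
Of these, item 5 is negatively keyed; on a 1–5 scale, reversed = 6 − raw.
  item 4: 2
  item 5: 6 − 2 = 4
  item 9: 3
  item 10: 4
  item 11: 2
Sum = 2 + 4 + 3 + 4 + 2 = 15

15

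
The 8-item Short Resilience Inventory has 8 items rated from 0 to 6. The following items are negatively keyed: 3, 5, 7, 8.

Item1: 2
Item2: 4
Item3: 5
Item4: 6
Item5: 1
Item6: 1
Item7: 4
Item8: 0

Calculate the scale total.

27

Reverse-coded items (reversed = (0+6) − raw = 6 − raw):
  item 3: 6 − 5 = 1
  item 5: 6 − 1 = 5
  item 7: 6 − 4 = 2
  item 8: 6 − 0 = 6
Scored responses: 2, 4, 1, 6, 5, 1, 2, 6
Total = 2 + 4 + 1 + 6 + 5 + 1 + 2 + 6 = 27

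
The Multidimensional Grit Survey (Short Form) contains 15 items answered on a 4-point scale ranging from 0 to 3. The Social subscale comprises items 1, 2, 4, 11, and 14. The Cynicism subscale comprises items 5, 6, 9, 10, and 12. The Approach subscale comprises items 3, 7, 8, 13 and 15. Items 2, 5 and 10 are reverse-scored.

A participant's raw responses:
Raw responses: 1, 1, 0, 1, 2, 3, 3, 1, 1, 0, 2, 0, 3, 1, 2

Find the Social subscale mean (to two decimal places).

Social items: 1, 2, 4, 11, 14.
Of these, item 2 is reverse-scored; reversed = (0+3) − raw = 3 − raw.
  item 1: 1
  item 2: 3 − 1 = 2
  item 4: 1
  item 11: 2
  item 14: 1
Sum = 1 + 2 + 1 + 2 + 1 = 7
Mean = 7 / 5 = 1.40

1.40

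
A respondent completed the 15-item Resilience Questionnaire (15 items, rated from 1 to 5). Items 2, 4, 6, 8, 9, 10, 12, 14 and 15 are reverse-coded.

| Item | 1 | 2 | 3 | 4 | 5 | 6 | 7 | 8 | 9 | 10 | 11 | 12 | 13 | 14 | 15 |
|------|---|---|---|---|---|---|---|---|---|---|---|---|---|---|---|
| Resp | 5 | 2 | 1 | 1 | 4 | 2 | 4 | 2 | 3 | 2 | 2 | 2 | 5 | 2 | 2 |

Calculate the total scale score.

Reverse-coded items (on a 1–5 scale, reversed = 6 − raw):
  item 2: 6 − 2 = 4
  item 4: 6 − 1 = 5
  item 6: 6 − 2 = 4
  item 8: 6 − 2 = 4
  item 9: 6 − 3 = 3
  item 10: 6 − 2 = 4
  item 12: 6 − 2 = 4
  item 14: 6 − 2 = 4
  item 15: 6 − 2 = 4
After reverse-coding: 5, 4, 1, 5, 4, 4, 4, 4, 3, 4, 2, 4, 5, 4, 4
Total = 5 + 4 + 1 + 5 + 4 + 4 + 4 + 4 + 3 + 4 + 2 + 4 + 5 + 4 + 4 = 57

57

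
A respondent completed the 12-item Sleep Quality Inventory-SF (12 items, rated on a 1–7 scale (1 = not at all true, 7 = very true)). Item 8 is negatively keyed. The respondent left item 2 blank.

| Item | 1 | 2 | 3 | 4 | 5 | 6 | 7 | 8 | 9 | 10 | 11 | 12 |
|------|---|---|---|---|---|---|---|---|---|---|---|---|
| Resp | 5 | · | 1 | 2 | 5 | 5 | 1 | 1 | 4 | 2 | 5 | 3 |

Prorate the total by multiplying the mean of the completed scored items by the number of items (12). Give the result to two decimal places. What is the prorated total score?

Reverse-coded (reversed = (1+7) − raw = 8 − raw):
  item 8: 8 − 1 = 7
Completed scored items (11 of 12): 5, 1, 2, 5, 5, 1, 7, 4, 2, 5, 3; sum = 40.
Person mean = 40 / 11 ≈ 3.6364
Prorated total = (40 / 11) × 12 = 43.64 (to 2 dp)

43.64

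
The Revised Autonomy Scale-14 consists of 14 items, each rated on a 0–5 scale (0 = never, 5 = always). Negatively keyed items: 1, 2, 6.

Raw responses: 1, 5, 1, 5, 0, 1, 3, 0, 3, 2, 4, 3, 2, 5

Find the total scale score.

Negatively keyed items use 5 − raw:
  item 1: 5 − 1 = 4
  item 2: 5 − 5 = 0
  item 6: 5 − 1 = 4
Scored items: 4, 0, 1, 5, 0, 4, 3, 0, 3, 2, 4, 3, 2, 5
Total = 4 + 0 + 1 + 5 + 0 + 4 + 3 + 0 + 3 + 2 + 4 + 3 + 2 + 5 = 36

36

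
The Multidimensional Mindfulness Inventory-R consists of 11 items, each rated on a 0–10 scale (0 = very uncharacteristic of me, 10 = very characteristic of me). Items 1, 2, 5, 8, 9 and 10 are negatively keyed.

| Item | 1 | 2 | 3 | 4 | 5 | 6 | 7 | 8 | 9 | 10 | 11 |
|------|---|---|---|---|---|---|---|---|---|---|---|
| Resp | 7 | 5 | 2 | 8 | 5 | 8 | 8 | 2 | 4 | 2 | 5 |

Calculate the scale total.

66

Reverse-coded items (reverse-coded value = 10 − response):
  item 1: 10 − 7 = 3
  item 2: 10 − 5 = 5
  item 5: 10 − 5 = 5
  item 8: 10 − 2 = 8
  item 9: 10 − 4 = 6
  item 10: 10 − 2 = 8
After reverse-coding: 3, 5, 2, 8, 5, 8, 8, 8, 6, 8, 5
Total = 3 + 5 + 2 + 8 + 5 + 8 + 8 + 8 + 6 + 8 + 5 = 66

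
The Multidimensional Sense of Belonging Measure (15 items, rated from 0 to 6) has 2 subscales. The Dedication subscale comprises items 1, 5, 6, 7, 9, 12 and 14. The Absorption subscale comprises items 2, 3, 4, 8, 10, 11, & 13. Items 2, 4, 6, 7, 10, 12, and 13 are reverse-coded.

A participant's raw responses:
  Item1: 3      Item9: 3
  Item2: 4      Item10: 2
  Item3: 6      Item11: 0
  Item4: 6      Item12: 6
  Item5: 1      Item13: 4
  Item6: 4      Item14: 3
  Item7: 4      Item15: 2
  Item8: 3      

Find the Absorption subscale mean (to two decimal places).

Absorption items: 2, 3, 4, 8, 10, 11, 13.
Of these, items 2, 4, 10, and 13 are reverse-coded; reversed = (0+6) − raw = 6 − raw.
  item 2: 6 − 4 = 2
  item 3: 6
  item 4: 6 − 6 = 0
  item 8: 3
  item 10: 6 − 2 = 4
  item 11: 0
  item 13: 6 − 4 = 2
Sum = 2 + 6 + 0 + 3 + 4 + 0 + 2 = 17
Mean = 17 / 7 = 2.43

2.43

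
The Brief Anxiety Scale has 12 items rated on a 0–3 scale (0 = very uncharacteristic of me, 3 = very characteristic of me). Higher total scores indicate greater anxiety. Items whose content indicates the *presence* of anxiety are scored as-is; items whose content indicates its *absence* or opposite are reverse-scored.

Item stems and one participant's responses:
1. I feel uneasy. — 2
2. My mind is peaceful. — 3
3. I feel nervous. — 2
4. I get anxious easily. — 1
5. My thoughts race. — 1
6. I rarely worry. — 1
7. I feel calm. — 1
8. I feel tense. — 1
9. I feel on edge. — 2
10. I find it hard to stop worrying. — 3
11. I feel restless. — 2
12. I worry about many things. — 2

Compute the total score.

Items 2, 6, 7 describe the absence/opposite of anxiety → reverse-score.
reversed = (0+3) − raw = 3 − raw.
  item 1: 2
  item 2: 3 − 3 = 0
  item 3: 2
  item 4: 1
  item 5: 1
  item 6: 3 − 1 = 2
  item 7: 3 − 1 = 2
  item 8: 1
  item 9: 2
  item 10: 3
  item 11: 2
  item 12: 2
Total = 2 + 0 + 2 + 1 + 1 + 2 + 2 + 1 + 2 + 3 + 2 + 2 = 20

20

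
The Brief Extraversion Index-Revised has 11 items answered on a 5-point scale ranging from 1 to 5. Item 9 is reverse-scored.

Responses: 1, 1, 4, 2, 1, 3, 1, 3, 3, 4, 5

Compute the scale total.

Reverse-scored items use 6 − raw:
  item 9: 6 − 3 = 3
After reverse-coding: 1, 1, 4, 2, 1, 3, 1, 3, 3, 4, 5
Total = 1 + 1 + 4 + 2 + 1 + 3 + 1 + 3 + 3 + 4 + 5 = 28

28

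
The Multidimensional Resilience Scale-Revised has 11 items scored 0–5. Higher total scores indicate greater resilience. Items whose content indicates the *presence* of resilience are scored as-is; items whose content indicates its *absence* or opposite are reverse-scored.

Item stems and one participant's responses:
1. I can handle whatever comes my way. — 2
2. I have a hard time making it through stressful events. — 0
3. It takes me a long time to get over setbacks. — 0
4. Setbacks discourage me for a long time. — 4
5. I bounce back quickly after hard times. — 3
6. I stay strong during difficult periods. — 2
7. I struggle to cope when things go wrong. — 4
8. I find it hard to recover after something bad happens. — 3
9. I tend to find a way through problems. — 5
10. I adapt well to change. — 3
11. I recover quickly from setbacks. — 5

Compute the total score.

34

Items 2, 3, 4, 7, 8 describe the absence/opposite of resilience → reverse-score.
reverse-coded value = 5 − response.
  item 1: 2
  item 2: 5 − 0 = 5
  item 3: 5 − 0 = 5
  item 4: 5 − 4 = 1
  item 5: 3
  item 6: 2
  item 7: 5 − 4 = 1
  item 8: 5 − 3 = 2
  item 9: 5
  item 10: 3
  item 11: 5
Total = 2 + 5 + 5 + 1 + 3 + 2 + 1 + 2 + 5 + 3 + 5 = 34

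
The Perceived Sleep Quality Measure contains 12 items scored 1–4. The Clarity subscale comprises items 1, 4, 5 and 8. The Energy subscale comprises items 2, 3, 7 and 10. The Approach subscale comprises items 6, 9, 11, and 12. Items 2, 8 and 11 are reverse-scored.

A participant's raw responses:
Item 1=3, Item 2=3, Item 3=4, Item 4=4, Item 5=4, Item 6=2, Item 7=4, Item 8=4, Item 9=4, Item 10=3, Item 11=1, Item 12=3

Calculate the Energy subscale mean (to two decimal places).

3.25

Energy items: 2, 3, 7, 10.
Of these, item 2 is reverse-scored; reverse-coded value = 5 − response.
  item 2: 5 − 3 = 2
  item 3: 4
  item 7: 4
  item 10: 3
Sum = 2 + 4 + 4 + 3 = 13
Mean = 13 / 4 = 3.25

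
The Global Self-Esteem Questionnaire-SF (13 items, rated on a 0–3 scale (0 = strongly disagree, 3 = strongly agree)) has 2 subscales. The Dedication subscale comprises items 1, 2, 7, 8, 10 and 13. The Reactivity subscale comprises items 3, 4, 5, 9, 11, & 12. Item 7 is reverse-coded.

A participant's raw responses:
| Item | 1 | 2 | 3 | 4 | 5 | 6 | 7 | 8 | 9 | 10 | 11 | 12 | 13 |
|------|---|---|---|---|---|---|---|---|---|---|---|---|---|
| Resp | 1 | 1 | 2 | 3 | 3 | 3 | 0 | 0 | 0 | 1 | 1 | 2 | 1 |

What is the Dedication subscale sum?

Dedication items: 1, 2, 7, 8, 10, 13.
Of these, item 7 is reverse-coded; on a 0–3 scale, reversed = 3 − raw.
  item 1: 1
  item 2: 1
  item 7: 3 − 0 = 3
  item 8: 0
  item 10: 1
  item 13: 1
Sum = 1 + 1 + 3 + 0 + 1 + 1 = 7

7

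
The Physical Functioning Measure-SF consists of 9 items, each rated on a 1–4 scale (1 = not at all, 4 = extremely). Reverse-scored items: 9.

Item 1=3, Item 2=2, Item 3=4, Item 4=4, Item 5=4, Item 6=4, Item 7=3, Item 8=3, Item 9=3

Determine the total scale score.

29

Reversing item 9 with 5 − raw:
Total = 3 + 2 + 4 + 4 + 4 + 4 + 3 + 3 + (5−3)
      = 3 + 2 + 4 + 4 + 4 + 4 + 3 + 3 + 2 = 29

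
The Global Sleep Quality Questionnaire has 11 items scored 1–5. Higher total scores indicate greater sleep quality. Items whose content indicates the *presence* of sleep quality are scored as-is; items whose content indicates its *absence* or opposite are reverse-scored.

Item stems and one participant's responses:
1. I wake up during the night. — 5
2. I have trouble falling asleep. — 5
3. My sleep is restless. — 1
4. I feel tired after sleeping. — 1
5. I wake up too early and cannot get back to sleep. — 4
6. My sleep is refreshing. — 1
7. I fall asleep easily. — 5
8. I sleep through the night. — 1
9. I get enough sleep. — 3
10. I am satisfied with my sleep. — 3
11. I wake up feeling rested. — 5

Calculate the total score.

32

Items 1, 2, 3, 4, 5 describe the absence/opposite of sleep quality → reverse-score.
reversed = (1+5) − raw = 6 − raw.
  item 1: 6 − 5 = 1
  item 2: 6 − 5 = 1
  item 3: 6 − 1 = 5
  item 4: 6 − 1 = 5
  item 5: 6 − 4 = 2
  item 6: 1
  item 7: 5
  item 8: 1
  item 9: 3
  item 10: 3
  item 11: 5
Total = 1 + 1 + 5 + 5 + 2 + 1 + 5 + 1 + 3 + 3 + 5 = 32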